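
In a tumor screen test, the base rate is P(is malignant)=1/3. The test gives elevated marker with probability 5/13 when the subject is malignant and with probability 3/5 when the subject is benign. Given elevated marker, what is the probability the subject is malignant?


P(A) = P(A|B)P(B) + P(A|B')P(B') = 5/13*1/3 + 3/5*2/3 = 103/195
P(B|A) = P(A|B)P(B)/P(A) = (5/39)/(103/195) = 25/103

25/103


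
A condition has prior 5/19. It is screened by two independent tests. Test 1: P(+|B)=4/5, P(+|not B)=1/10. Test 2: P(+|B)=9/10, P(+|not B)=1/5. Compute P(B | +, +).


After test 1: P(+) = 4/5*5/19 + 1/10*14/19 = 27/95
P(B|+) = (4/19)/(27/95) = 20/27
After test 2 (use post1 as new prior): P(+) = 9/10*20/27 + 1/5*7/27 = 97/135
P(B|+,+) = (2/3)/(97/135) = 90/97

90/97


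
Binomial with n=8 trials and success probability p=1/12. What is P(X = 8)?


P(X=8) = C(8,8) * p^8 * (1-p)^0
= 1 * 1/429981696 * 1
= 1/429981696

1/429981696


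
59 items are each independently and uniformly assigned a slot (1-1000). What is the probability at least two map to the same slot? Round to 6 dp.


P(all different) = prod((1000-i)/1000 for i=0..58) = 0.174579
P(at least one match) = 1 - 0.174579 = 0.825421

0.825421


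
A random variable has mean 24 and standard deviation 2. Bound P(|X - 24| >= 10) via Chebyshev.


k = 10/2 = 5
Chebyshev: P(|X-mu| >= k*sigma) <= 1/k^2 = 1/5^2 = 1/25

1/25


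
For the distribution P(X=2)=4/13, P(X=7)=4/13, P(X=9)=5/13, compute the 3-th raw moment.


E[X^3] = sum(x^3 * P(x))
= 8*4/13 + 343*4/13 + 729*5/13
= 5049/13

5049/13


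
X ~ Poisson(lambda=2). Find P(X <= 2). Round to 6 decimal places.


P(X<=2) = e^(-2)*2^0/0! + e^(-2)*2^1/1! + e^(-2)*2^2/2!
≈ 0.1353352832 + 0.2706705665 + 0.2706705665
= 0.6766764162
≈ 0.676676

0.676676


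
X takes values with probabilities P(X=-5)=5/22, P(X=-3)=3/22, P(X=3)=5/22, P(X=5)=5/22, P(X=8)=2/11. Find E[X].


E[X] = sum(x * P(x))
= -5*5/22 - 3*3/22 + 3*5/22 + 5*5/22 + 8*2/11
= 19/11

19/11


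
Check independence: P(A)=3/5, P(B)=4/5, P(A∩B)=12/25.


P(A)*P(B) = 3/5*4/5 = 12/25
P(A∩B) = 12/25, which equals P(A)P(B), so independent

Yes, A and B are independent


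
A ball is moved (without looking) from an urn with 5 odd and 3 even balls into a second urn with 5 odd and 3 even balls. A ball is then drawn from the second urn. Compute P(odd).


P(transfer odd) = 5/8; P(transfer even) = 3/8
If odd transferred: Urn II has 6 odd of 9, so P(odd|odd moved) = 2/3
If even transferred: Urn II has 5 odd of 9, so P(odd|even moved) = 5/9
By total probability: P(odd) = 5/8*2/3 + 3/8*5/9 = 5/8

5/8


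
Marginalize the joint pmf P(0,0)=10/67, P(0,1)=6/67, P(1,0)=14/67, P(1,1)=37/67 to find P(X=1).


P(X=1) = P(1,0)+P(1,1) = 14/67 + 37/67 = 51/67

51/67


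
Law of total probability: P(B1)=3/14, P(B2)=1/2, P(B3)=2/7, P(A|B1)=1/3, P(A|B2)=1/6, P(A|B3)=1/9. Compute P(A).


P(A) = P(A|B1)P(B1) + P(A|B2)P(B2) + P(A|B3)P(B3)
= 1/3*3/14 + 1/6*1/2 + 1/9*2/7
= 1/14 + 1/12 + 2/63 = 47/252

47/252


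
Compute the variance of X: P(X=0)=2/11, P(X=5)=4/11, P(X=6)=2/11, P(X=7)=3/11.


E[X] = 53/11, E[X^2] = 29
Var(X) = E[X^2] - (E[X])^2 = 29 - (53/11)^2 = 700/121

700/121


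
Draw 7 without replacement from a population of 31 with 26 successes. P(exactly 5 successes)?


P(X=5) = C(26,5)*C(5,2) / C(31,7)
= 65780*10 / 2629575
= 657800/2629575 = 2024/8091

2024/8091


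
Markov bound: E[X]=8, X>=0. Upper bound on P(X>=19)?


Markov: P(X >= a) <= E[X]/a
P(X >= 19) <= 8/19

8/19


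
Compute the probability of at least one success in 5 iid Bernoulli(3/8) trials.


P(at least one) = 1 - P(none)
P(none) = (1 - 3/8)^5 = (5/8)^5 = 3125/32768
P(at least one) = 1 - 3125/32768 = 29643/32768

29643/32768


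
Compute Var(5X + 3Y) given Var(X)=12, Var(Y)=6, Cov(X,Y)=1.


Var(5X + 3Y) = 5^2*Var(X) + 3^2*Var(Y) + 2*5*3*Cov(X,Y)
= 25*12 + 9*6 + 30*1
= 300 + 54 + 30 = 384

384


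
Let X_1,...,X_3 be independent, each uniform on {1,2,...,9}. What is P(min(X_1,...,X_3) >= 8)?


P(min >= 8) = P(all X_i >= 8) = (P(X_1 >= 8))^3
= (2/9)^3 = 8/729

8/729


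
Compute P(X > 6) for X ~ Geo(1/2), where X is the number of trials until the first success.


P(X > 6) = P(first 6 trials all fail) = (1-p)^6 = (1/2)^6 = 1/64

1/64


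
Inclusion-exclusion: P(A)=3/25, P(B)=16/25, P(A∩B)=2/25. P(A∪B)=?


P(A∪B) = P(A) + P(B) - P(A∩B)
= 3/25 + 16/25 - 2/25 = 17/25

17/25


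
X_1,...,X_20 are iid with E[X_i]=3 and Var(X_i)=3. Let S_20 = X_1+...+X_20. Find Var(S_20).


By independence, Var(S_n) = n*Var(X_1) = 20*3 = 60

60


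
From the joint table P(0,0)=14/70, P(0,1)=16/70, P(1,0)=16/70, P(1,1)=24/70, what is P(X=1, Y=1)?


Read from table: P(X=1, Y=1) = 24/70 = 12/35

12/35


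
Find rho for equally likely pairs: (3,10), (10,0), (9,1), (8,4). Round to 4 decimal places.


Cov(X,Y) = -10.3750, Var(X) = 7.2500, Var(Y) = 15.1875
rho = Cov/(sqrt(VarX)*sqrt(VarY)) = -0.9887

-0.9887


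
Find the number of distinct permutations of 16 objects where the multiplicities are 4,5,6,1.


16! = 20922789888000
Denominator: 4!=24 * 5!=120 * 6!=720 * 1!=1
Coefficient = 20922789888000 / 2073600 = 10090080

10090080


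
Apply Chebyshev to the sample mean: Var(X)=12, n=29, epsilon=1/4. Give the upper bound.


Var(Xbar) = Var(X)/n = 12/29
Chebyshev: P(|Xbar-mu| >= 1/4) <= Var(Xbar)/(1/4)^2 = (12/29)/(1/16) = 192/29
Bound exceeds 1, so trivial bound: 1

1


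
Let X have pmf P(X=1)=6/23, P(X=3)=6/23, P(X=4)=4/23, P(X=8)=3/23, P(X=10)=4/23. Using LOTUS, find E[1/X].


E[1/X] = sum(g(x)*P(x))
= 1*6/23 + 1/3*6/23 + 1/4*4/23 + 1/8*3/23 + 1/10*4/23
= 17/40

17/40


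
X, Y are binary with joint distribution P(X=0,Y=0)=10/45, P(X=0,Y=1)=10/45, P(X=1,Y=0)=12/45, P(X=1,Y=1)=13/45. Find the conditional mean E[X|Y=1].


P(Y=1) = 23/45
E[X|Y=1] = (0*10 + 1*13)/23 = 13/23

13/23


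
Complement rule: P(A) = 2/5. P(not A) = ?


P(A') = 1 - P(A) = 1 - 2/5 = 3/5

3/5


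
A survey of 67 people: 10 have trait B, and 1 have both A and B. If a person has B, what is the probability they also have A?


P(A|B) = P(A∩B)/P(B) = (1/67)/(10/67) = 1/10

1/10


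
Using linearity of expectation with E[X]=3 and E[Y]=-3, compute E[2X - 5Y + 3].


E[2X - 5Y + 3] = 2*E[X] - 5*E[Y] + 3
= (2)*(3) + (-5)*(-3) + (3)
= 6 + 15 + 3 = 24

24


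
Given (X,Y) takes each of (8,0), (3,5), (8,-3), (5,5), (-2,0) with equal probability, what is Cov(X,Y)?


E[X]=22/5, E[Y]=7/5, E[XY]=16/5
Cov(X,Y) = E[XY] - E[X]E[Y] = 16/5 - 22/5*7/5 = -74/25

-74/25


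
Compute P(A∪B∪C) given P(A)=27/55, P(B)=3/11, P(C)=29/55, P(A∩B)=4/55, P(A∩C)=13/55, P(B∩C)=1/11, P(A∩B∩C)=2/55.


P(A∪B∪C) = P(A)+P(B)+P(C) - P(AB)-P(AC)-P(BC) + P(ABC)
= 27/55+3/11+29/55 - 4/55-13/55-1/11 + 2/55
= 51/55

51/55


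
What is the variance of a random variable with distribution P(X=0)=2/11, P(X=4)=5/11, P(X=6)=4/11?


E[X] = 4, E[X^2] = 224/11
Var(X) = E[X^2] - (E[X])^2 = 224/11 - (4)^2 = 48/11

48/11


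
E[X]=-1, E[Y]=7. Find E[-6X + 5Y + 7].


E[-6X + 5Y + 7] = -6*E[X] + 5*E[Y] + 7
= (-6)*(-1) + (5)*(7) + (7)
= 6 + 35 + 7 = 48

48


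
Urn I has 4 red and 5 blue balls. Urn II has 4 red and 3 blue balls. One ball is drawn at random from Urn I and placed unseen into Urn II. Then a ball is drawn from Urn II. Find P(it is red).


P(transfer red) = 4/9; P(transfer blue) = 5/9
If red transferred: Urn II has 5 red of 8, so P(red|red moved) = 5/8
If blue transferred: Urn II has 4 red of 8, so P(red|blue moved) = 1/2
By total probability: P(red) = 4/9*5/8 + 5/9*1/2 = 5/9

5/9


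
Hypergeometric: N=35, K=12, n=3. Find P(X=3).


P(X=3) = C(12,3)*C(23,0) / C(35,3)
= 220*1 / 6545
= 220/6545 = 4/119

4/119


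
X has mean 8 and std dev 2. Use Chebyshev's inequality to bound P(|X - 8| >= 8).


k = 8/2 = 4
Chebyshev: P(|X-mu| >= k*sigma) <= 1/k^2 = 1/4^2 = 1/16

1/16


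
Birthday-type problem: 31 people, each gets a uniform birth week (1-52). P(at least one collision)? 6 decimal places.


P(all different) = prod((52-i)/52 for i=0..30) = 0.000010
P(at least one match) = 1 - 0.000010 = 0.999990

0.999990


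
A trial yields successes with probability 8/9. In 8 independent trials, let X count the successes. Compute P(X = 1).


P(X=1) = C(8,1) * p^1 * (1-p)^7
= 8 * 8/9 * 1/4782969
= 64/43046721

64/43046721


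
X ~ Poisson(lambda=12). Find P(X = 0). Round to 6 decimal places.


P(X=0) = e^(-12) * 12^0 / 0!
≈ 0.000006144212353 * 1 / 1
≈ 0.000006

0.000006


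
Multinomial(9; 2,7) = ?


9! = 362880
Denominator: 2!=2 * 7!=5040
Coefficient = 362880 / 10080 = 36

36


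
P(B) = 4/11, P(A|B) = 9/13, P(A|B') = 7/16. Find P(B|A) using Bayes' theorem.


P(A) = P(A|B)P(B) + P(A|B')P(B') = 9/13*4/11 + 7/16*7/11 = 1213/2288
P(B|A) = P(A|B)P(B)/P(A) = (36/143)/(1213/2288) = 576/1213

576/1213


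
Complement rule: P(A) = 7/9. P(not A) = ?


P(A') = 1 - P(A) = 1 - 7/9 = 2/9

2/9


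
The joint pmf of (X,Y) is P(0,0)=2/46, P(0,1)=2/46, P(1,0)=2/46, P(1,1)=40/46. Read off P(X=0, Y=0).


Read from table: P(X=0, Y=0) = 2/46 = 1/23

1/23


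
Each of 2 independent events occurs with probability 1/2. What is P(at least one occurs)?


P(at least one) = 1 - P(none)
P(none) = (1 - 1/2)^2 = (1/2)^2 = 1/4
P(at least one) = 1 - 1/4 = 3/4

3/4


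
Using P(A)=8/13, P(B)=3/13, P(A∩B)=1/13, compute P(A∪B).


P(A∪B) = P(A) + P(B) - P(A∩B)
= 8/13 + 3/13 - 1/13 = 10/13

10/13


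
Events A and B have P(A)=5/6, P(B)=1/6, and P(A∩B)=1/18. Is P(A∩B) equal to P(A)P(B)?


P(A)*P(B) = 5/6*1/6 = 5/36
P(A∩B) = 1/18 != 5/36, so not independent

No, A and B are not independent


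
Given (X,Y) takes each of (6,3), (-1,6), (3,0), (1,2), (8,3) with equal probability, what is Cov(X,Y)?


E[X]=17/5, E[Y]=14/5, E[XY]=38/5
Cov(X,Y) = E[XY] - E[X]E[Y] = 38/5 - 17/5*14/5 = -48/25

-48/25


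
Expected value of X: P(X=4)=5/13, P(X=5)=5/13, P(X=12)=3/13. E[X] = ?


E[X] = sum(x * P(x))
= 4*5/13 + 5*5/13 + 12*3/13
= 81/13

81/13


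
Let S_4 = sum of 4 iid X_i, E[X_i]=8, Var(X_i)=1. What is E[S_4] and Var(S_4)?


E[S_n] = n*mu = 4*8 = 32
Var(S_n) = n*sigma^2 = 4*1 = 4

E[S_4]=32, Var(S_4)=4


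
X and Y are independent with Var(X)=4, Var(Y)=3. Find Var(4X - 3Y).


Independence => Cov(X,Y)=0
Var(4X - 3Y) = 4^2*Var(X) + (-3)^2*Var(Y)
= 16*4 + 9*3 = 91

91


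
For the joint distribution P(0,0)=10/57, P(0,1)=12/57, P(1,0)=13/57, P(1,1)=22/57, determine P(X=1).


P(X=1) = P(1,0)+P(1,1) = 13/57 + 22/57 = 35/57

35/57


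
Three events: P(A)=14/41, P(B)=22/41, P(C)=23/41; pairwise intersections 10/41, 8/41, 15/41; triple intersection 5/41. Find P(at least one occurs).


P(A∪B∪C) = P(A)+P(B)+P(C) - P(AB)-P(AC)-P(BC) + P(ABC)
= 14/41+22/41+23/41 - 10/41-8/41-15/41 + 5/41
= 31/41

31/41


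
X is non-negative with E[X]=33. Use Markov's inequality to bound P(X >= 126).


Markov: P(X >= a) <= E[X]/a
P(X >= 126) <= 33/126 = 11/42

11/42


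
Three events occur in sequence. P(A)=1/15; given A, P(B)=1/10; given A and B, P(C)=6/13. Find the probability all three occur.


P(A∩B∩C) = P(A) * P(B|A) * P(C|A∩B)
= 1/15 * 1/10 * 6/13
= 1/150 * 6/13 = 1/325

1/325


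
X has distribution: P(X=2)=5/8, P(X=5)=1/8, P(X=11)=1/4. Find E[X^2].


E[X^2] = sum(g(x)*P(x))
= 4*5/8 + 25*1/8 + 121*1/4
= 287/8

287/8


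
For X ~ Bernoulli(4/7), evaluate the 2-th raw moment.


For Bernoulli: X in {0,1}
E[X^2] = 0^2*(1-4/7) + 1^2*4/7 = 4/7

4/7


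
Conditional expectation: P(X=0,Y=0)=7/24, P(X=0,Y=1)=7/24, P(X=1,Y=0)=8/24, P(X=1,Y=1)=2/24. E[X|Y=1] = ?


P(Y=1) = 9/24
E[X|Y=1] = (0*7 + 1*2)/9 = 2/9

2/9


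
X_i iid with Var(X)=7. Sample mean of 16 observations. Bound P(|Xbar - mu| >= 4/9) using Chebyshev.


Var(Xbar) = Var(X)/n = 7/16
Chebyshev: P(|Xbar-mu| >= 4/9) <= Var(Xbar)/(4/9)^2 = (7/16)/(16/81) = 567/256
Bound exceeds 1, so trivial bound: 1

1


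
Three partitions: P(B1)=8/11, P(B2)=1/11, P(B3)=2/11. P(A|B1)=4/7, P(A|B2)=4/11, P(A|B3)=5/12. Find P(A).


P(A) = P(A|B1)P(B1) + P(A|B2)P(B2) + P(A|B3)P(B3)
= 4/7*8/11 + 4/11*1/11 + 5/12*2/11
= 32/77 + 4/121 + 5/66 = 2665/5082

2665/5082


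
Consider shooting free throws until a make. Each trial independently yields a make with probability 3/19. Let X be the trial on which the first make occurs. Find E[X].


For geometric (trials until first success), E[X] = 1/p = 1/(3/19) = 19/3

19/3


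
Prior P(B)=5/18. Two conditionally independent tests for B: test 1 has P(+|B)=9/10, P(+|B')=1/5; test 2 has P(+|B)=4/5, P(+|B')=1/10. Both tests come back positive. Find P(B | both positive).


After test 1: P(+) = 9/10*5/18 + 1/5*13/18 = 71/180
P(B|+) = (1/4)/(71/180) = 45/71
After test 2 (use post1 as new prior): P(+) = 4/5*45/71 + 1/10*26/71 = 193/355
P(B|+,+) = (36/71)/(193/355) = 180/193

180/193


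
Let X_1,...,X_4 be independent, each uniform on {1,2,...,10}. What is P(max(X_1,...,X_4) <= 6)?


P(max <= 6) = P(all X_i <= 6) = (P(X_1 <= 6))^4
= (6/10)^4 = (3/5)^4 = 81/625

81/625


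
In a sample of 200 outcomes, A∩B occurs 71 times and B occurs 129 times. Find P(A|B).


P(A|B) = P(A∩B)/P(B) = (71/200)/(129/200) = 71/129

71/129


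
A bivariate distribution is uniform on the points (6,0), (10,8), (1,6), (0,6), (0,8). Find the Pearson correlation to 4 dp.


Cov(X,Y) = -1.8400, Var(X) = 15.8400, Var(Y) = 8.6400
rho = Cov/(sqrt(VarX)*sqrt(VarY)) = -0.1573

-0.1573


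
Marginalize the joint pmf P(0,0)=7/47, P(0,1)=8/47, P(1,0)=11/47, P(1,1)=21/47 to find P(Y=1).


P(Y=1) = P(0,1)+P(1,1) = 8/47 + 21/47 = 29/47

29/47


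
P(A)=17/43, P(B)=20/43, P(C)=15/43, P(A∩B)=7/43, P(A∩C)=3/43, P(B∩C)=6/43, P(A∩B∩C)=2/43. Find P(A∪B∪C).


P(A∪B∪C) = P(A)+P(B)+P(C) - P(AB)-P(AC)-P(BC) + P(ABC)
= 17/43+20/43+15/43 - 7/43-3/43-6/43 + 2/43
= 38/43

38/43


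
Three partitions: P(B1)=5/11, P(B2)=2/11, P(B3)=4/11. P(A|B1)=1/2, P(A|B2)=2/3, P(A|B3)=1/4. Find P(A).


P(A) = P(A|B1)P(B1) + P(A|B2)P(B2) + P(A|B3)P(B3)
= 1/2*5/11 + 2/3*2/11 + 1/4*4/11
= 5/22 + 4/33 + 1/11 = 29/66

29/66


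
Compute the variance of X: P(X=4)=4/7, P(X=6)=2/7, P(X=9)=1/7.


E[X] = 37/7, E[X^2] = 31
Var(X) = E[X^2] - (E[X])^2 = 31 - (37/7)^2 = 150/49

150/49


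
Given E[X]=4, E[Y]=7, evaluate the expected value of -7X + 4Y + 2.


E[-7X + 4Y + 2] = -7*E[X] + 4*E[Y] + 2
= (-7)*(4) + (4)*(7) + (2)
= -28 + 28 + 2 = 2

2


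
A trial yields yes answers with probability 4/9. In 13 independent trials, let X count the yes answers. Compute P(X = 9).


P(X=9) = C(13,9) * p^9 * (1-p)^4
= 715 * 262144/387420489 * 625/6561
= 117145600000/2541865828329

117145600000/2541865828329


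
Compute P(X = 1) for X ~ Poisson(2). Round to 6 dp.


P(X=1) = e^(-2) * 2^1 / 1!
≈ 0.1353352832 * 2 / 1
≈ 0.270671

0.270671


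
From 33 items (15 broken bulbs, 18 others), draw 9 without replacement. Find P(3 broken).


P(X=3) = C(15,3)*C(18,6) / C(33,9)
= 455*18564 / 38567100
= 8446620/38567100 = 10829/49445

10829/49445


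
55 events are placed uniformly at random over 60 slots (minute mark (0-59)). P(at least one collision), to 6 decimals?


P(all different) = prod((60-i)/60 for i=0..54) = 0.000000
P(at least one match) = 1 - 0.000000 = 1.000000

1.000000


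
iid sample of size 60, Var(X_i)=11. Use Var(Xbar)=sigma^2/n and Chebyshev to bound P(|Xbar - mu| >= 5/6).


Var(Xbar) = Var(X)/n = 11/60
Chebyshev: P(|Xbar-mu| >= 5/6) <= Var(Xbar)/(5/6)^2 = (11/60)/(25/36) = 33/125

33/125


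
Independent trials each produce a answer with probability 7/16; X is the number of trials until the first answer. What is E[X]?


For geometric (trials until first success), E[X] = 1/p = 1/(7/16) = 16/7

16/7


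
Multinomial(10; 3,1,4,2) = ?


10! = 3628800
Denominator: 3!=6 * 1!=1 * 4!=24 * 2!=2
Coefficient = 3628800 / 288 = 12600

12600


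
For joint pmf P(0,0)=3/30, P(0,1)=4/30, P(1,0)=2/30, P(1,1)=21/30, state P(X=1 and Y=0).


Read from table: P(X=1, Y=0) = 2/30 = 1/15

1/15


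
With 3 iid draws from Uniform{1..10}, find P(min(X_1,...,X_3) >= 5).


P(min >= 5) = P(all X_i >= 5) = (P(X_1 >= 5))^3
= (6/10)^3 = (3/5)^3 = 27/125

27/125


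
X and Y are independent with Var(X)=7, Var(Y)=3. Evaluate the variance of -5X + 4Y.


Independence => Cov(X,Y)=0
Var(-5X + 4Y) = (-5)^2*Var(X) + 4^2*Var(Y)
= 25*7 + 16*3 = 223

223


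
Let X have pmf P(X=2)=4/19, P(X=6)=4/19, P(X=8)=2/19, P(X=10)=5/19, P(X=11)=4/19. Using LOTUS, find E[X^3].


E[X^3] = sum(g(x)*P(x))
= 8*4/19 + 216*4/19 + 512*2/19 + 1000*5/19 + 1331*4/19
= 12244/19

12244/19


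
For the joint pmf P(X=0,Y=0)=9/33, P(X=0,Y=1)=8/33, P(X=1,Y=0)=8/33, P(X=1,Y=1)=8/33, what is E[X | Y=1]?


P(Y=1) = 16/33
E[X|Y=1] = (0*8 + 1*8)/16 = 8/16 = 1/2

1/2


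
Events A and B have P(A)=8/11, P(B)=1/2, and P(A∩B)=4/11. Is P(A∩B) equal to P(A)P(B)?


P(A)*P(B) = 8/11*1/2 = 4/11
P(A∩B) = 4/11, which equals P(A)P(B), so independent

Yes, A and B are independent


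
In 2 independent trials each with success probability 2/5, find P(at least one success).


P(at least one) = 1 - P(none)
P(none) = (1 - 2/5)^2 = (3/5)^2 = 9/25
P(at least one) = 1 - 9/25 = 16/25

16/25


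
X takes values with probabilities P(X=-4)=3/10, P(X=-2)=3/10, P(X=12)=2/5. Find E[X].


E[X] = sum(x * P(x))
= -4*3/10 - 2*3/10 + 12*2/5
= 3

3


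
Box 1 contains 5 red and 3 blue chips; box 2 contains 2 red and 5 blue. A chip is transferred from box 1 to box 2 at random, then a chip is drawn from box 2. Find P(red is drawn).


P(transfer red) = 5/8; P(transfer blue) = 3/8
If red transferred: Urn II has 3 red of 8, so P(red|red moved) = 3/8
If blue transferred: Urn II has 2 red of 8, so P(red|blue moved) = 1/4
By total probability: P(red) = 5/8*3/8 + 3/8*1/4 = 21/64

21/64


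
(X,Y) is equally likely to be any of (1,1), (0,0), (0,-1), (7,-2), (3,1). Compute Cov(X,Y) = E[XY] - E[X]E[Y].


E[X]=11/5, E[Y]=-1/5, E[XY]=-2
Cov(X,Y) = E[XY] - E[X]E[Y] = -2 - 11/5*-1/5 = -39/25

-39/25


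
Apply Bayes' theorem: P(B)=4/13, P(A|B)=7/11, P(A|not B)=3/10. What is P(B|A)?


P(A) = P(A|B)P(B) + P(A|B')P(B') = 7/11*4/13 + 3/10*9/13 = 577/1430
P(B|A) = P(A|B)P(B)/P(A) = (28/143)/(577/1430) = 280/577

280/577


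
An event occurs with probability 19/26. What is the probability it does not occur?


P(A') = 1 - P(A) = 1 - 19/26 = 7/26

7/26


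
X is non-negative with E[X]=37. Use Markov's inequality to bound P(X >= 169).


Markov: P(X >= a) <= E[X]/a
P(X >= 169) <= 37/169

37/169


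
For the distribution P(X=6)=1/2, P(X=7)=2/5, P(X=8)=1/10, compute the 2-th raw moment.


E[X^2] = sum(x^2 * P(x))
= 36*1/2 + 49*2/5 + 64*1/10
= 44

44


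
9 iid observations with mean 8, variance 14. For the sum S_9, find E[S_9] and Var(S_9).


E[S_n] = n*mu = 9*8 = 72
Var(S_n) = n*sigma^2 = 9*14 = 126

E[S_9]=72, Var(S_9)=126


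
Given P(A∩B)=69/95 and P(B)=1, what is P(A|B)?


P(A|B) = P(A∩B)/P(B) = (69/95)/(95/95) = 69/95

69/95


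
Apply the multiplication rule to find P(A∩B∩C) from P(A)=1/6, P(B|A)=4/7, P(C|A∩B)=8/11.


P(A∩B∩C) = P(A) * P(B|A) * P(C|A∩B)
= 1/6 * 4/7 * 8/11
= 2/21 * 8/11 = 16/231

16/231


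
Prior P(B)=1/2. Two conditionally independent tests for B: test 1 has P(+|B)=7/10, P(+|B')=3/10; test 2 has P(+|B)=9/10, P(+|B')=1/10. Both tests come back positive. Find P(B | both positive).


After test 1: P(+) = 7/10*1/2 + 3/10*1/2 = 1/2
P(B|+) = (7/20)/(1/2) = 7/10
After test 2 (use post1 as new prior): P(+) = 9/10*7/10 + 1/10*3/10 = 33/50
P(B|+,+) = (63/100)/(33/50) = 21/22

21/22


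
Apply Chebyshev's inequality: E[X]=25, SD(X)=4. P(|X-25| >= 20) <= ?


k = 20/4 = 5
Chebyshev: P(|X-mu| >= k*sigma) <= 1/k^2 = 1/5^2 = 1/25

1/25


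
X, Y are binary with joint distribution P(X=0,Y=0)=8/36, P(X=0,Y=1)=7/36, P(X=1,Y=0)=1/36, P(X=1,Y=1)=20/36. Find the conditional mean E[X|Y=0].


P(Y=0) = 9/36
E[X|Y=0] = (0*8 + 1*1)/9 = 1/9

1/9


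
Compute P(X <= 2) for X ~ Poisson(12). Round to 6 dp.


P(X<=2) = e^(-12)*12^0/0! + e^(-12)*12^1/1! + e^(-12)*12^2/2!
≈ 0.0000061442 + 0.0000737305 + 0.0004423833
= 0.0005222580
≈ 0.000522

0.000522


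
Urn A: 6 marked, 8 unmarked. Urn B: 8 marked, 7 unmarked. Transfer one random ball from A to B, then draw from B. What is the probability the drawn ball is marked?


P(transfer marked) = 6/14 = 3/7; P(transfer unmarked) = 4/7
If marked transferred: Urn II has 9 marked of 16, so P(marked|marked moved) = 9/16
If unmarked transferred: Urn II has 8 marked of 16, so P(marked|unmarked moved) = 1/2
By total probability: P(marked) = 3/7*9/16 + 4/7*1/2 = 59/112

59/112


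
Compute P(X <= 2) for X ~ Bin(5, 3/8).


P(X<=2) = P(X=0) + P(X=1) + P(X=2)
= 3125/32768 + 9375/32768 + 5625/16384
= 11875/16384

11875/16384


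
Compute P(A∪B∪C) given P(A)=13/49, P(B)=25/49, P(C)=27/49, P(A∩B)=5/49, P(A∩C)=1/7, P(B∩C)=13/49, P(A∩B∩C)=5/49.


P(A∪B∪C) = P(A)+P(B)+P(C) - P(AB)-P(AC)-P(BC) + P(ABC)
= 13/49+25/49+27/49 - 5/49-1/7-13/49 + 5/49
= 45/49

45/49


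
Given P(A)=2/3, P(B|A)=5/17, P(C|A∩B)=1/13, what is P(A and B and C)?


P(A∩B∩C) = P(A) * P(B|A) * P(C|A∩B)
= 2/3 * 5/17 * 1/13
= 10/51 * 1/13 = 10/663

10/663


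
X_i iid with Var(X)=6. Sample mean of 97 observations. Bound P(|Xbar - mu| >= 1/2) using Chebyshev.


Var(Xbar) = Var(X)/n = 6/97
Chebyshev: P(|Xbar-mu| >= 1/2) <= Var(Xbar)/(1/2)^2 = (6/97)/(1/4) = 24/97

24/97


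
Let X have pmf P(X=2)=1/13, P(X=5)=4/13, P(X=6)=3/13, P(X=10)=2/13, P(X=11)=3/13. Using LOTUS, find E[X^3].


E[X^3] = sum(g(x)*P(x))
= 8*1/13 + 125*4/13 + 216*3/13 + 1000*2/13 + 1331*3/13
= 7149/13

7149/13


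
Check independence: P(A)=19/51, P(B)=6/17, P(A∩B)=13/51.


P(A)*P(B) = 19/51*6/17 = 38/289
P(A∩B) = 13/51 != 38/289, so not independent

No, A and B are not independent


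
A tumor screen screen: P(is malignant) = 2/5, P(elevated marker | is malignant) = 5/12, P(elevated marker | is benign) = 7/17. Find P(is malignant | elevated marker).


P(A) = P(A|B)P(B) + P(A|B')P(B') = 5/12*2/5 + 7/17*3/5 = 211/510
P(B|A) = P(A|B)P(B)/P(A) = (1/6)/(211/510) = 85/211

85/211


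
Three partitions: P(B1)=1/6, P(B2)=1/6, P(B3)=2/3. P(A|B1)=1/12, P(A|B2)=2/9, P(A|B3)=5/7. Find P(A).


P(A) = P(A|B1)P(B1) + P(A|B2)P(B2) + P(A|B3)P(B3)
= 1/12*1/6 + 2/9*1/6 + 5/7*2/3
= 1/72 + 1/27 + 10/21 = 797/1512

797/1512


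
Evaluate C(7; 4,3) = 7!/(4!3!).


7! = 5040
Denominator: 4!=24 * 3!=6
Coefficient = 5040 / 144 = 35

35


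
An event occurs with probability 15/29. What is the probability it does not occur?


P(A') = 1 - P(A) = 1 - 15/29 = 14/29

14/29


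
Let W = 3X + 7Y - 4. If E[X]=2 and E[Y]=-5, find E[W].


E[3X + 7Y - 4] = 3*E[X] + 7*E[Y] - 4
= (3)*(2) + (7)*(-5) + (-4)
= 6 - 35 - 4 = -33

-33


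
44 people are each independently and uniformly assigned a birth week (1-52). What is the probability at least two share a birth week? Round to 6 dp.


P(all different) = prod((52-i)/52 for i=0..43) = 0.000000
P(at least one match) = 1 - 0.000000 = 1.000000

1.000000


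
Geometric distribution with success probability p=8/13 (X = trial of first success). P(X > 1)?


P(X > 1) = P(first 1 trials all fail) = (1-p)^1 = (5/13)^1 = 5/13

5/13


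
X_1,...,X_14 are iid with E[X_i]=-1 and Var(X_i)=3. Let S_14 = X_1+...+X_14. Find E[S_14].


E[S_n] = n*E[X_1] = 14*-1 = -14

-14


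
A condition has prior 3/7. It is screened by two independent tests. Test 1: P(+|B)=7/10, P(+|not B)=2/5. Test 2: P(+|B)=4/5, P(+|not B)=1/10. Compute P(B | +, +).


After test 1: P(+) = 7/10*3/7 + 2/5*4/7 = 37/70
P(B|+) = (3/10)/(37/70) = 21/37
After test 2 (use post1 as new prior): P(+) = 4/5*21/37 + 1/10*16/37 = 92/185
P(B|+,+) = (84/185)/(92/185) = 21/23

21/23


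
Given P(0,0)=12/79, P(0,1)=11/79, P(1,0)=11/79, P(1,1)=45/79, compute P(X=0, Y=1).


Read from table: P(X=0, Y=1) = 11/79

11/79


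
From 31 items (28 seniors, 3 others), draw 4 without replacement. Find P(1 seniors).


P(X=1) = C(28,1)*C(3,3) / C(31,4)
= 28*1 / 31465
= 28/31465 = 4/4495

4/4495


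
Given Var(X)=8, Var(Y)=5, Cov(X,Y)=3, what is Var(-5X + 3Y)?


Var(-5X + 3Y) = (-5)^2*Var(X) + 3^2*Var(Y) + 2*(-5)*3*Cov(X,Y)
= 25*8 + 9*5 - 30*3
= 200 + 45 - 90 = 155

155


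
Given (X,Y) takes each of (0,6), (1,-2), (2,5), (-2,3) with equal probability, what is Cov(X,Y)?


E[X]=1/4, E[Y]=3, E[XY]=1/2
Cov(X,Y) = E[XY] - E[X]E[Y] = 1/2 - 1/4*3 = -1/4

-1/4


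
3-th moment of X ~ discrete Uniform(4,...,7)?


E[X^3] = (1/4) * sum(x^3 for x=4..7)
= 748/4 = 187

187


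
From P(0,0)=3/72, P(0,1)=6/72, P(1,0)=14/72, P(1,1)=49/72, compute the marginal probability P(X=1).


P(X=1) = P(1,0)+P(1,1) = 14/72 + 49/72 = 63/72 = 7/8

7/8


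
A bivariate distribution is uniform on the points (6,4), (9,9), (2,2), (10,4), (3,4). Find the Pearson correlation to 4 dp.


Cov(X,Y) = 4.6000, Var(X) = 10.0000, Var(Y) = 5.4400
rho = Cov/(sqrt(VarX)*sqrt(VarY)) = 0.6237

0.6237


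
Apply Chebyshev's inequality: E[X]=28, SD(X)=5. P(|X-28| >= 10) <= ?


k = 10/5 = 2
Chebyshev: P(|X-mu| >= k*sigma) <= 1/k^2 = 1/2^2 = 1/4

1/4


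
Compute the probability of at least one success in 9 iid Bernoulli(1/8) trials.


P(at least one) = 1 - P(none)
P(none) = (1 - 1/8)^9 = (7/8)^9 = 40353607/134217728
P(at least one) = 1 - 40353607/134217728 = 93864121/134217728

93864121/134217728


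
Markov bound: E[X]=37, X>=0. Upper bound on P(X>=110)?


Markov: P(X >= a) <= E[X]/a
P(X >= 110) <= 37/110

37/110


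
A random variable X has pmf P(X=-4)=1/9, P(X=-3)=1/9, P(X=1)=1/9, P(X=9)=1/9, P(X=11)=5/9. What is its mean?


E[X] = sum(x * P(x))
= -4*1/9 - 3*1/9 + 1*1/9 + 9*1/9 + 11*5/9
= 58/9

58/9


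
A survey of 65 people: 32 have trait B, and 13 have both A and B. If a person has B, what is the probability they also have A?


P(A|B) = P(A∩B)/P(B) = (13/65)/(32/65) = 13/32

13/32


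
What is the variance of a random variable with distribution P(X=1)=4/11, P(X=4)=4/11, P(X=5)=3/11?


E[X] = 35/11, E[X^2] = 13
Var(X) = E[X^2] - (E[X])^2 = 13 - (35/11)^2 = 348/121

348/121


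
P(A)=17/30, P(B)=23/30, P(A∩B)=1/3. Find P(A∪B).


P(A∪B) = P(A) + P(B) - P(A∩B)
= 17/30 + 23/30 - 1/3 = 1

1


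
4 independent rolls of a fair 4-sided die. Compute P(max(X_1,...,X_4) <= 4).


P(max <= 4) = P(all X_i <= 4) = (P(X_1 <= 4))^4
= (4/4)^4 = 1^4 = 1

1


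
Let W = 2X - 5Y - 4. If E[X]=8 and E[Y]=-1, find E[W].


E[2X - 5Y - 4] = 2*E[X] - 5*E[Y] - 4
= (2)*(8) + (-5)*(-1) + (-4)
= 16 + 5 - 4 = 17

17


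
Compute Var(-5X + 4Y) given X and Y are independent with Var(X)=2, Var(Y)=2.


Independence => Cov(X,Y)=0
Var(-5X + 4Y) = (-5)^2*Var(X) + 4^2*Var(Y)
= 25*2 + 16*2 = 82

82


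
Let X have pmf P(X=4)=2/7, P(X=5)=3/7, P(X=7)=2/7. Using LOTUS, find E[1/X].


E[1/X] = sum(g(x)*P(x))
= 1/4*2/7 + 1/5*3/7 + 1/7*2/7
= 97/490

97/490


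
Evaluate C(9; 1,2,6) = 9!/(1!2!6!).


9! = 362880
Denominator: 1!=1 * 2!=2 * 6!=720
Coefficient = 362880 / 1440 = 252

252


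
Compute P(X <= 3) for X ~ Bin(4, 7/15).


P(X<=3) = P(X=0) + P(X=1) + P(X=2) + P(X=3)
= 4096/50625 + 14336/50625 + 6272/16875 + 10976/50625
= 48224/50625

48224/50625


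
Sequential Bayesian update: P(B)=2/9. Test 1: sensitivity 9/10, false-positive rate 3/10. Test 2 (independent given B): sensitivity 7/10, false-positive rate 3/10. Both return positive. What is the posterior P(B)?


After test 1: P(+) = 9/10*2/9 + 3/10*7/9 = 13/30
P(B|+) = (1/5)/(13/30) = 6/13
After test 2 (use post1 as new prior): P(+) = 7/10*6/13 + 3/10*7/13 = 63/130
P(B|+,+) = (21/65)/(63/130) = 2/3

2/3


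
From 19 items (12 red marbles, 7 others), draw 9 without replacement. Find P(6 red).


P(X=6) = C(12,6)*C(7,3) / C(19,9)
= 924*35 / 92378
= 32340/92378 = 1470/4199

1470/4199


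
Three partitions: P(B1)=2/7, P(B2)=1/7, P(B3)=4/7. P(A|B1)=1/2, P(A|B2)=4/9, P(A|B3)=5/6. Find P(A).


P(A) = P(A|B1)P(B1) + P(A|B2)P(B2) + P(A|B3)P(B3)
= 1/2*2/7 + 4/9*1/7 + 5/6*4/7
= 1/7 + 4/63 + 10/21 = 43/63

43/63


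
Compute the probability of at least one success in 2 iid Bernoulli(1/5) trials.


P(at least one) = 1 - P(none)
P(none) = (1 - 1/5)^2 = (4/5)^2 = 16/25
P(at least one) = 1 - 16/25 = 9/25

9/25


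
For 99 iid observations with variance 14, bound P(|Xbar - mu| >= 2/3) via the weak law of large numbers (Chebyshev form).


Var(Xbar) = Var(X)/n = 14/99
Chebyshev: P(|Xbar-mu| >= 2/3) <= Var(Xbar)/(2/3)^2 = (14/99)/(4/9) = 7/22

7/22


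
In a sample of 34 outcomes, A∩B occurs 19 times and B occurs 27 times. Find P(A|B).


P(A|B) = P(A∩B)/P(B) = (19/34)/(27/34) = 19/27

19/27


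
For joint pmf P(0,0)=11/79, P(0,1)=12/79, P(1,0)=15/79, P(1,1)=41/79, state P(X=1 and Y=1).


Read from table: P(X=1, Y=1) = 41/79

41/79


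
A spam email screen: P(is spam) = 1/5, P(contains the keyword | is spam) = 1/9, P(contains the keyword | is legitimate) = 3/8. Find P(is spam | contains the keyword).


P(A) = P(A|B)P(B) + P(A|B')P(B') = 1/9*1/5 + 3/8*4/5 = 29/90
P(B|A) = P(A|B)P(B)/P(A) = (1/45)/(29/90) = 2/29

2/29


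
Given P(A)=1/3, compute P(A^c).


P(A') = 1 - P(A) = 1 - 1/3 = 2/3

2/3


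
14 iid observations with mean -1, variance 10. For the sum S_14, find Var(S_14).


By independence, Var(S_n) = n*Var(X_1) = 14*10 = 140

140


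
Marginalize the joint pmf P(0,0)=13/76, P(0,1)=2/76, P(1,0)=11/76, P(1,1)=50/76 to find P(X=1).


P(X=1) = P(1,0)+P(1,1) = 11/76 + 50/76 = 61/76

61/76


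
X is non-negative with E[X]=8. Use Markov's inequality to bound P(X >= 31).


Markov: P(X >= a) <= E[X]/a
P(X >= 31) <= 8/31

8/31


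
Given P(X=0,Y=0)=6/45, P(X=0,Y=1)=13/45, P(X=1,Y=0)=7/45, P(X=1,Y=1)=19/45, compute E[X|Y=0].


P(Y=0) = 13/45
E[X|Y=0] = (0*6 + 1*7)/13 = 7/13

7/13


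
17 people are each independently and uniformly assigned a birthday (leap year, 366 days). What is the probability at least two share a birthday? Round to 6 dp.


P(all different) = prod((366-i)/366 for i=0..16) = 0.685712
P(at least one match) = 1 - 0.685712 = 0.314288

0.314288


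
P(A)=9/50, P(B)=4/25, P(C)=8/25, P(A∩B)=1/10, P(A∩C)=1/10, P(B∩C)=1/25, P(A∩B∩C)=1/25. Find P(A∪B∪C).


P(A∪B∪C) = P(A)+P(B)+P(C) - P(AB)-P(AC)-P(BC) + P(ABC)
= 9/50+4/25+8/25 - 1/10-1/10-1/25 + 1/25
= 23/50

23/50


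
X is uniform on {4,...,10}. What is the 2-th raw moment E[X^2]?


E[X^2] = (1/7) * sum(x^2 for x=4..10)
= 371/7 = 53

53


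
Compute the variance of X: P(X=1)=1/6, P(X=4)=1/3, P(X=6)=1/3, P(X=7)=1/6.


E[X] = 14/3, E[X^2] = 77/3
Var(X) = E[X^2] - (E[X])^2 = 77/3 - (14/3)^2 = 35/9

35/9


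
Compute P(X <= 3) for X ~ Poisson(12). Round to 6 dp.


P(X<=3) = e^(-12)*12^0/0! + e^(-12)*12^1/1! + e^(-12)*12^2/2! + e^(-12)*12^3/3!
≈ 0.0000061442 + 0.0000737305 + 0.0004423833 + 0.0017695332
= 0.0022917912
≈ 0.002292

0.002292


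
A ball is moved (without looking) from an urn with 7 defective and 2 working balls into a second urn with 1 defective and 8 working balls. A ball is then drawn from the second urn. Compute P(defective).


P(transfer defective) = 7/9; P(transfer working) = 2/9
If defective transferred: Urn II has 2 defective of 10, so P(defective|defective moved) = 1/5
If working transferred: Urn II has 1 defective of 10, so P(defective|working moved) = 1/10
By total probability: P(defective) = 7/9*1/5 + 2/9*1/10 = 8/45

8/45


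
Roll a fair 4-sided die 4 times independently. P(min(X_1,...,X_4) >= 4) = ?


P(min >= 4) = P(all X_i >= 4) = (P(X_1 >= 4))^4
= (1/4)^4 = 1/256

1/256


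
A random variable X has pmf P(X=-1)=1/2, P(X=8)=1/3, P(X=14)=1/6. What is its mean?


E[X] = sum(x * P(x))
= -1*1/2 + 8*1/3 + 14*1/6
= 9/2

9/2


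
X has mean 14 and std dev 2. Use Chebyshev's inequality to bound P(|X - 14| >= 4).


k = 4/2 = 2
Chebyshev: P(|X-mu| >= k*sigma) <= 1/k^2 = 1/2^2 = 1/4

1/4


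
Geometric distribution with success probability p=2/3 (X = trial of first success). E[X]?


For geometric (trials until first success), E[X] = 1/p = 1/(2/3) = 3/2

3/2


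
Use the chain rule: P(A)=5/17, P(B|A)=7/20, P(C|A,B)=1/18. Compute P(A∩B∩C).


P(A∩B∩C) = P(A) * P(B|A) * P(C|A∩B)
= 5/17 * 7/20 * 1/18
= 7/68 * 1/18 = 7/1224

7/1224


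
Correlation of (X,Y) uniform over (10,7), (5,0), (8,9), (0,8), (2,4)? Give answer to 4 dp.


Cov(X,Y) = 2.0000, Var(X) = 13.6000, Var(Y) = 10.6400
rho = Cov/(sqrt(VarX)*sqrt(VarY)) = 0.1663

0.1663


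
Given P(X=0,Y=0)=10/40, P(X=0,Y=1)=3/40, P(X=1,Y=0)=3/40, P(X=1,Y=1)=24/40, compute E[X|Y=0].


P(Y=0) = 13/40
E[X|Y=0] = (0*10 + 1*3)/13 = 3/13

3/13


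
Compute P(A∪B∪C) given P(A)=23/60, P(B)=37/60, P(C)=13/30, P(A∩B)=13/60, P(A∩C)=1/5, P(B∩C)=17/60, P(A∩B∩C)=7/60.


P(A∪B∪C) = P(A)+P(B)+P(C) - P(AB)-P(AC)-P(BC) + P(ABC)
= 23/60+37/60+13/30 - 13/60-1/5-17/60 + 7/60
= 17/20

17/20


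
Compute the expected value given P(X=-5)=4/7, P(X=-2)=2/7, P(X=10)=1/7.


E[X] = sum(x * P(x))
= -5*4/7 - 2*2/7 + 10*1/7
= -2

-2


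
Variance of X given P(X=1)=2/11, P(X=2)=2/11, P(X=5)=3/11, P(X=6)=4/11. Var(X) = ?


E[X] = 45/11, E[X^2] = 229/11
Var(X) = E[X^2] - (E[X])^2 = 229/11 - (45/11)^2 = 494/121

494/121


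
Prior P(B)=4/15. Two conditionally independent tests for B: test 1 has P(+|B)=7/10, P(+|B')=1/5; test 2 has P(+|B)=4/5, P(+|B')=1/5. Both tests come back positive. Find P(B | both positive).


After test 1: P(+) = 7/10*4/15 + 1/5*11/15 = 1/3
P(B|+) = (14/75)/(1/3) = 14/25
After test 2 (use post1 as new prior): P(+) = 4/5*14/25 + 1/5*11/25 = 67/125
P(B|+,+) = (56/125)/(67/125) = 56/67

56/67


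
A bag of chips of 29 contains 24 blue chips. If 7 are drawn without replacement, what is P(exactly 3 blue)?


P(X=3) = C(24,3)*C(5,4) / C(29,7)
= 2024*5 / 1560780
= 10120/1560780 = 22/3393

22/3393


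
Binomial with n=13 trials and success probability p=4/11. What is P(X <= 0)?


P(X<=0) = P(X=0)
= 96889010407/34522712143931
= 96889010407/34522712143931

96889010407/34522712143931


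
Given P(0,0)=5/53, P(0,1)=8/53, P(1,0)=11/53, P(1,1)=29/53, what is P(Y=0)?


P(Y=0) = P(0,0)+P(1,0) = 5/53 + 11/53 = 16/53

16/53


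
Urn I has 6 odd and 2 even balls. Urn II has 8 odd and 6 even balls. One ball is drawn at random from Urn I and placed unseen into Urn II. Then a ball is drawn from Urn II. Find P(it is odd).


P(transfer odd) = 6/8 = 3/4; P(transfer even) = 1/4
If odd transferred: Urn II has 9 odd of 15, so P(odd|odd moved) = 3/5
If even transferred: Urn II has 8 odd of 15, so P(odd|even moved) = 8/15
By total probability: P(odd) = 3/4*3/5 + 1/4*8/15 = 7/12

7/12


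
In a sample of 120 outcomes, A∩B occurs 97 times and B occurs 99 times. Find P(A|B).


P(A|B) = P(A∩B)/P(B) = (97/120)/(99/120) = 97/99

97/99


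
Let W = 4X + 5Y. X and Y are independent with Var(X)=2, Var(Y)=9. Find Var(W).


Independence => Cov(X,Y)=0
Var(4X + 5Y) = 4^2*Var(X) + 5^2*Var(Y)
= 16*2 + 25*9 = 257

257


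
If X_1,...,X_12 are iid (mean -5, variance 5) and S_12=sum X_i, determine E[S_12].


E[S_n] = n*E[X_1] = 12*-5 = -60

-60


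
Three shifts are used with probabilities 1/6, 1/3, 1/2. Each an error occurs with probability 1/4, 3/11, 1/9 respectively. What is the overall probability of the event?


P(A) = P(A|B1)P(B1) + P(A|B2)P(B2) + P(A|B3)P(B3)
= 1/4*1/6 + 3/11*1/3 + 1/9*1/2
= 1/24 + 1/11 + 1/18 = 149/792

149/792


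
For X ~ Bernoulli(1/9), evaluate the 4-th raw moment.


For Bernoulli: X in {0,1}
E[X^4] = 0^4*(1-1/9) + 1^4*1/9 = 1/9

1/9


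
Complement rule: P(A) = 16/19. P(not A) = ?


P(A') = 1 - P(A) = 1 - 16/19 = 3/19

3/19


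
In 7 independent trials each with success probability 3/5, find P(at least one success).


P(at least one) = 1 - P(none)
P(none) = (1 - 3/5)^7 = (2/5)^7 = 128/78125
P(at least one) = 1 - 128/78125 = 77997/78125

77997/78125


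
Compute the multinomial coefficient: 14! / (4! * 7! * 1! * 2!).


14! = 87178291200
Denominator: 4!=24 * 7!=5040 * 1!=1 * 2!=2
Coefficient = 87178291200 / 241920 = 360360

360360


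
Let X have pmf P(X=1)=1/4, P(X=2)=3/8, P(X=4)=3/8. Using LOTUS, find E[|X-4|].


E[|X-4|] = sum(g(x)*P(x))
= 3*1/4 + 2*3/8 + 0*3/8
= 3/2

3/2


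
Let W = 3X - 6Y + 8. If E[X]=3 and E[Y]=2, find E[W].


E[3X - 6Y + 8] = 3*E[X] - 6*E[Y] + 8
= (3)*(3) + (-6)*(2) + (8)
= 9 - 12 + 8 = 5

5


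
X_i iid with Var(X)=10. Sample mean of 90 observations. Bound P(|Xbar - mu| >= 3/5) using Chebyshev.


Var(Xbar) = Var(X)/n = 10/90
Chebyshev: P(|Xbar-mu| >= 3/5) <= Var(Xbar)/(3/5)^2 = (1/9)/(9/25) = 25/81

25/81


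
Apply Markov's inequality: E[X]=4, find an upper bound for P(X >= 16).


Markov: P(X >= a) <= E[X]/a
P(X >= 16) <= 4/16 = 1/4

1/4


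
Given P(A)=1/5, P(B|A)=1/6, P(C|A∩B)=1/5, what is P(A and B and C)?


P(A∩B∩C) = P(A) * P(B|A) * P(C|A∩B)
= 1/5 * 1/6 * 1/5
= 1/30 * 1/5 = 1/150

1/150


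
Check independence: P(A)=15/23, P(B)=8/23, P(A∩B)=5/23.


P(A)*P(B) = 15/23*8/23 = 120/529
P(A∩B) = 5/23 != 120/529, so not independent

No, A and B are not independent


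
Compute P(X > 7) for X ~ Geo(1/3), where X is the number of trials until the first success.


P(X > 7) = P(first 7 trials all fail) = (1-p)^7 = (2/3)^7 = 128/2187

128/2187


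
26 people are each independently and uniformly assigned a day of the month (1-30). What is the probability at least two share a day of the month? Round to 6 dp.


P(all different) = prod((30-i)/30 for i=0..25) = 0.000000
P(at least one match) = 1 - 0.000000 = 1.000000

1.000000


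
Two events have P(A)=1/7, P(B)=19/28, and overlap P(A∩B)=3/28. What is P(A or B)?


P(A∪B) = P(A) + P(B) - P(A∩B)
= 1/7 + 19/28 - 3/28 = 5/7

5/7


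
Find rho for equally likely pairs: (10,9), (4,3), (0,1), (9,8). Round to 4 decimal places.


Cov(X,Y) = 13.3125, Var(X) = 16.1875, Var(Y) = 11.1875
rho = Cov/(sqrt(VarX)*sqrt(VarY)) = 0.9892

0.9892


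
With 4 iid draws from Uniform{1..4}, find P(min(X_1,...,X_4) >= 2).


P(min >= 2) = P(all X_i >= 2) = (P(X_1 >= 2))^4
= (3/4)^4 = 81/256

81/256


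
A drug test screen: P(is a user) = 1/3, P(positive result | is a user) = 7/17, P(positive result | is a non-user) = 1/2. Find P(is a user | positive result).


P(A) = P(A|B)P(B) + P(A|B')P(B') = 7/17*1/3 + 1/2*2/3 = 8/17
P(B|A) = P(A|B)P(B)/P(A) = (7/51)/(8/17) = 7/24

7/24


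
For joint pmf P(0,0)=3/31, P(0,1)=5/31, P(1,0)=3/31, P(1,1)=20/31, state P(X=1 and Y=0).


Read from table: P(X=1, Y=0) = 3/31

3/31


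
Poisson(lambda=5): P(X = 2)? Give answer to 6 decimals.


P(X=2) = e^(-5) * 5^2 / 2!
≈ 0.006737946999 * 25 / 2
≈ 0.084224

0.084224


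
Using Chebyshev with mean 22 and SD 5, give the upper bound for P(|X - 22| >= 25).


k = 25/5 = 5
Chebyshev: P(|X-mu| >= k*sigma) <= 1/k^2 = 1/5^2 = 1/25

1/25


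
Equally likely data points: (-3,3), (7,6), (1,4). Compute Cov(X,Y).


E[X]=5/3, E[Y]=13/3, E[XY]=37/3
Cov(X,Y) = E[XY] - E[X]E[Y] = 37/3 - 5/3*13/3 = 46/9

46/9


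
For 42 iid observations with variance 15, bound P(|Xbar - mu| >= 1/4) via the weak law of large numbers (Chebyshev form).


Var(Xbar) = Var(X)/n = 15/42
Chebyshev: P(|Xbar-mu| >= 1/4) <= Var(Xbar)/(1/4)^2 = (5/14)/(1/16) = 40/7
Bound exceeds 1, so trivial bound: 1

1


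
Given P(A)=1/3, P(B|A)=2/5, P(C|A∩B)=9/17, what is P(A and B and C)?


P(A∩B∩C) = P(A) * P(B|A) * P(C|A∩B)
= 1/3 * 2/5 * 9/17
= 2/15 * 9/17 = 6/85

6/85


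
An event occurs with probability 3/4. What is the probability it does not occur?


P(A') = 1 - P(A) = 1 - 3/4 = 1/4

1/4
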